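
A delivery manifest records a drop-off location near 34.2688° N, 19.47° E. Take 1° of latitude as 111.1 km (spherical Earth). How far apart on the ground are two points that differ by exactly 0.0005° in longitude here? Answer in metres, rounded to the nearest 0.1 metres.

At 34.2688° a degree of longitude is 111100 × cos 34.2688° ≈ 91813.6 m, so 0.0005° corresponds to 45.9068 m.

45.9 metres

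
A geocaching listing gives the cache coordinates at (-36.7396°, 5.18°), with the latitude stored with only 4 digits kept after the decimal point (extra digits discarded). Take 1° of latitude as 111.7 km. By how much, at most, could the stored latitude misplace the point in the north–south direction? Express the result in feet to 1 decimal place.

Truncating at 4 decimal places can drop up to a full unit in the last place, so the latitude may be off by as much as 0.0001°.
North–south distance: 0.0001° × 111700 m/° = 11.17 m.
In feet: 11.17 m ÷ 0.3048 ≈ 36.647 ft.

36.6 feet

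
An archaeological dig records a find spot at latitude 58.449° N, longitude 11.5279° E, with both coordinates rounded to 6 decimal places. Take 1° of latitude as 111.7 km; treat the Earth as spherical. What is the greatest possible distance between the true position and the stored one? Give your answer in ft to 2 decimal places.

Rounding to 6 decimal places leaves each coordinate within ±5e-07° of the true value.
N–S: 5e-07° × 111700 m/° = 0.05585 m.
Longitude error → 5e-07 × 111700 × cos 58.449° = 5e-07 × 111700 × 0.5233 ≈ 0.0292239 m.
Combining orthogonally: (0.05585² + 0.0292239²)^½ ≈ 0.0630338 m.
Converting: 0.0630338 m × 3.2808 ft/m ≈ 0.2068 ft.

0.21 ft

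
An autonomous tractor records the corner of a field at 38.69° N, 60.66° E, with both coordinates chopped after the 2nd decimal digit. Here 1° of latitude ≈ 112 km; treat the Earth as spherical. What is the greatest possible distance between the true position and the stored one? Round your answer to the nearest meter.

Truncating at 2 decimal places can drop up to a full unit in the last place, so each coordinate may be off by as much as 0.01°.
N–S: 0.01° × 112000 m/° = 1120 m.
E–W at 38.69°: 0.01° × 112000 × cos 38.69° = 0.01 × 112000 × 0.7805 ≈ 874.204 m.
The two errors are perpendicular, so the maximum displacement is √(1120² + 874.204²) ≈ 1420.79 m.

1421 meters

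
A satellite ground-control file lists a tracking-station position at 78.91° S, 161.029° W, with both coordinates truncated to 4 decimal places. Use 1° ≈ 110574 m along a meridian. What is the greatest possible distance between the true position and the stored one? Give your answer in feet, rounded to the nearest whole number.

37 feet

Truncating at 4 decimal places can drop up to a full unit in the last place, so each coordinate may be off by as much as 0.0001°.
North–south component: 0.0001° × 110574 = 11.0574 m.
East–west component at 78.91°: 0.0001° × 110574 × cos 78.91° ≈ 0.0001 × 21269 ≈ 2.1269 m.
The two errors are perpendicular, so the maximum displacement is √(11.0574² + 2.1269²) ≈ 11.2601 m.
In feet: 11.2601 m ÷ 0.3048 ≈ 36.943 ft.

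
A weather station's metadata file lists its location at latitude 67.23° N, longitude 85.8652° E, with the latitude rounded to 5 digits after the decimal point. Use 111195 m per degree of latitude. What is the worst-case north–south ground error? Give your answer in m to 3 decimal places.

0.556 m

Rounding to 5 decimal places leaves the latitude within ±5e-06° of the true value.
North–south distance: 5e-06° × 111195 m/° = 0.555975 m.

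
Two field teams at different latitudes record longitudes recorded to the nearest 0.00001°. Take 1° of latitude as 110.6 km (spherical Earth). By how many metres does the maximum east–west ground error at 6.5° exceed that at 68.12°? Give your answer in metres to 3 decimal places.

Rounding to 5 decimal places leaves the longitude within ±5e-06° of the true value.
Error at 6.5° = 5e-06° × 110600 × cos 6.5° ≈ 0.553 × 0.9936 = 0.54945 m.
Error at 68.12° = 5e-06° × 110600 × cos 68.12° ≈ 0.553 × 0.3727 = 0.20608 m.
Difference: 0.54945 − 0.20608 = 0.34336 m.

0.343 metres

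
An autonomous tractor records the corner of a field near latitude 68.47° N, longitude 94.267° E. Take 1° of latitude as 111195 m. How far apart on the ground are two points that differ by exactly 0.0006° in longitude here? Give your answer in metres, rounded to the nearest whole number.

24 metres

At 68.47° a degree of longitude is 111195 × cos 68.47° ≈ 40807.3 m, so 0.0006° corresponds to 24.4844 m.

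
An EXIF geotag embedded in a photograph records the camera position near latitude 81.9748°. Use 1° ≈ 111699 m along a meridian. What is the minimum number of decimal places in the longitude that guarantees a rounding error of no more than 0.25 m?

At 81.9748° one degree of longitude covers 111699 × cos 81.9748° ≈ 111699 × 0.1396 ≈ 15594.1 m.
With N decimal places the half-ulp bound is 0.5·10⁻ᴺ°, or 0.5·10⁻ᴺ × 15594.1 m on the ground.
Need 0.5 × 15594.1 × 10⁻ᴺ ≤ 0.25 → 10⁻ᴺ ≤ 3.206e-05, so N ≥ 4.49.
So 5 decimal places suffice (0.078 m); 4 would allow up to 0.78 m.

5 decimal places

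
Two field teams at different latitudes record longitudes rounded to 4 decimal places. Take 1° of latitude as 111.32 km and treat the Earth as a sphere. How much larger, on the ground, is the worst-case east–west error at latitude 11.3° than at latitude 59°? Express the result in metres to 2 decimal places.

Rounding to 4 decimal places leaves the longitude within ±5e-05° of the true value.
At 11.3°: 5e-05° × 111320 × cos 11.3° = 5e-05 × 111320 × 0.9806 ≈ 5.4581 m.
At 59°: 5e-05° × 111320 × cos 59° = 5e-05 × 111320 × 0.5150 ≈ 2.8667 m.
Difference: 5.4581 − 2.8667 = 2.5914 m.

2.59 metres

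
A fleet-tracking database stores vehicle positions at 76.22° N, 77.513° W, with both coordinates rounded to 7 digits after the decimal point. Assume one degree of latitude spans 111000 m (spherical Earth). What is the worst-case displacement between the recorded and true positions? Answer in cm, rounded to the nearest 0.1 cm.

Rounding to 7 decimal places leaves each coordinate within ±5e-08° of the true value.
Latitude error → 5e-08 × 111000 = 0.00555 m along the meridian.
E–W at 76.22°: 5e-08° × 111000 × cos 76.22° = 5e-08 × 111000 × 0.2382 ≈ 0.00132198 m.
Worst case both components are at the extreme and orthogonal: √(0.00555² + 0.00132198²) ≈ 0.00570527 m.
That is 0.00570527 m = 0.57053 cm.

0.6 cm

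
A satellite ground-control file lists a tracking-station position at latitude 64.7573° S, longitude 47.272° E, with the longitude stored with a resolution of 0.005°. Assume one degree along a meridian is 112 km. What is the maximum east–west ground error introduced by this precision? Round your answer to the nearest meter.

With a 0.005° grid the true value lies within half a step, ±0.005°/2 = ±0.0025°, of the stored one.
At latitude 64.7573° a degree of longitude spans 112000 m × cos 64.7573° = 112000 × 0.4265 ≈ 47762.8 m.
Maximum E–W displacement: 0.0025 × 47762.8 = 119.407 m.

119 meters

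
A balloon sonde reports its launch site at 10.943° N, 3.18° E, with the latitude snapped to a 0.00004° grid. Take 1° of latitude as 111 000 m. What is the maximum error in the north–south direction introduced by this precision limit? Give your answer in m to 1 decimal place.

2.2 m

With a 0.00004° grid the true value lies within half a step, ±0.00004°/2 = ±2e-05°, of the stored one.
North–south distance: 2e-05° × 111000 m/° = 2.22 m.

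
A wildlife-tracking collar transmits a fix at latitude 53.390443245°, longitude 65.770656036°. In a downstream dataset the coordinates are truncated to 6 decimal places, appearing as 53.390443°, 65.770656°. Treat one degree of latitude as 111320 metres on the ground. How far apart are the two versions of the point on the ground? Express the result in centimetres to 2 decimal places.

The latitude changed by +0.000000245° and the longitude by +0.000000036°.
N–S: 0.000000245° × 111320 m/° = 0.0272734 m.
E–W at 53.3904°: 0.000000036° × 111320 × cos 53.3904° = 0.000000036 × 111320 × 0.5964 ≈ 0.00238992 m.
Distance: √(0.0272734² + 0.00238992²) ≈ 0.0273779 m.
That is 0.0273779 m = 2.7378 cm.

2.74 centimetres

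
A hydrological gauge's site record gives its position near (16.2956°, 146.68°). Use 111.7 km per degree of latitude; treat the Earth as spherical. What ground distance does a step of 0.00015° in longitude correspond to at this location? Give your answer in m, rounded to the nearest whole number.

At 16.2956° a degree of longitude is 111700 × cos 16.2956° ≈ 107213 m, so 0.00015° corresponds to 16.0819 m.

16 m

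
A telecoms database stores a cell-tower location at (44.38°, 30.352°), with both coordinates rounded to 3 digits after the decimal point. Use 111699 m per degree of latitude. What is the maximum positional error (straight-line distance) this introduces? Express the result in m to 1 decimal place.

68.6 m

Rounding to 3 decimal places leaves each coordinate within ±0.0005° of the true value.
North–south component: 0.0005° × 111699 = 55.8495 m.
East–west component at 44.38°: 0.0005° × 111699 × cos 44.38° ≈ 0.0005 × 79833.2 ≈ 39.9166 m.
Worst case both components are at the extreme and orthogonal: √(55.8495² + 39.9166²) ≈ 68.6477 m.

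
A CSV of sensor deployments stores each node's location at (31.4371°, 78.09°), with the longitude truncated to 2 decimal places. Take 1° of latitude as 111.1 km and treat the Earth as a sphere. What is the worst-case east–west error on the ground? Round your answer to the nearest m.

Truncating at 2 decimal places can drop up to a full unit in the last place, so the longitude may be off by as much as 0.01°.
Parallels shrink by cos φ, so at 31.4371° a degree of longitude is 111100 × 0.8532 ≈ 94792 m.
Maximum E–W displacement: 0.01 × 94792 = 947.92 m.

948 m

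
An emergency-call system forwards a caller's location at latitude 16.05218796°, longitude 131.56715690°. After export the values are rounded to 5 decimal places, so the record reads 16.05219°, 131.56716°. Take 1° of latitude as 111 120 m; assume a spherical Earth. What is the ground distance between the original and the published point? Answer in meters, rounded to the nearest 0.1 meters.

Δlat = 16.05218796 − 16.05219 = -0.00000204°; Δlon = 131.56715690 − 131.56716 = -0.00000310°.
N–S: -0.00000204° × 111120 m/° = -0.226685 m.
E–W at 16.0522°: -0.00000310° × 111120 × cos 16.0522° = -0.00000310 × 111120 × 0.9610 ≈ -0.331041 m.
Distance: √(0.226685² + 0.331041²) ≈ 0.401216 m.

0.4 meters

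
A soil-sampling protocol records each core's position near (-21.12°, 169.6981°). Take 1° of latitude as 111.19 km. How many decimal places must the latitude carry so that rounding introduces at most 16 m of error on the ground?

One degree of latitude covers 111190 m.
N decimal places → at most half a unit in the last place, 0.5 × 10⁻ᴺ° = 111190/2 × 10⁻ᴺ m.
Need 0.5 × 111190 × 10⁻ᴺ ≤ 16 → 10⁻ᴺ ≤ 2.878e-04, so N ≥ 3.54.
N = 3 would give 55.6 m (too coarse); N = 4 gives 5.56 m ≤ 16 m.

4 decimal places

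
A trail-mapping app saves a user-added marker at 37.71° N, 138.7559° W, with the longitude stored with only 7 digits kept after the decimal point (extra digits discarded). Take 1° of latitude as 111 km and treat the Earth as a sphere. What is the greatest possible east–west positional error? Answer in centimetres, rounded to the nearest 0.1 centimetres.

0.9 centimetres

Truncating at 7 decimal places can drop up to a full unit in the last place, so the longitude may be off by as much as 1e-07°.
At latitude 37.71° a degree of longitude spans 111000 m × cos 37.71° = 111000 × 0.7911 ≈ 87814 m.
So at most 1e-07° × 87814 ≈ 0.0087814 m east–west.
That is 0.0087814 m = 0.87814 cm.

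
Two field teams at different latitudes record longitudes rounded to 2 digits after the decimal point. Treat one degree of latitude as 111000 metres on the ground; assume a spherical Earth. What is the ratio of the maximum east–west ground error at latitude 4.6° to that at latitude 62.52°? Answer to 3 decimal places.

2.160

Rounding to 2 decimal places leaves the longitude within ±0.005° of the true value.
At 4.6°: 0.005° × 111000 × cos 4.6° = 0.005 × 111000 × 0.9968 ≈ 553.21 m.
Error at 62.52° = 0.005° × 111000 × cos 62.52° ≈ 555 × 0.4614 = 256.1 m.
The ratio reduces to cos 4.6° / cos 62.52° = 0.9968/0.4614 ≈ 2.1602.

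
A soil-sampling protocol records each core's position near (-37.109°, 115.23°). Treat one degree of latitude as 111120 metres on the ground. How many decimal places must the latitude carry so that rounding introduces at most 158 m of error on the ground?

3

One degree of latitude covers 111120 m.
Rounding to N decimal places gives at most 0.5 × 10⁻ᴺ degrees of error, i.e. 0.5 × 10⁻ᴺ × 111120 m.
Need 0.5 × 111120 × 10⁻ᴺ ≤ 158 → 10⁻ᴺ ≤ 2.844e-03, so N ≥ 2.55.
At 2 places the error can reach 556 m, but 3 places keeps it to 55.6 m.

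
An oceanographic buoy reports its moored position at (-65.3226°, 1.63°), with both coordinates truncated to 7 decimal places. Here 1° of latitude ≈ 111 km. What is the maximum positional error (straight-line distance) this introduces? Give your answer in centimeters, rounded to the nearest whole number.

Truncating at 7 decimal places can drop up to a full unit in the last place, so each coordinate may be off by as much as 1e-07°.
Latitude error → 1e-07 × 111000 = 0.0111 m along the meridian.
E–W at 65.3226°: 1e-07° × 111000 × cos 65.3226° = 1e-07 × 111000 × 0.4175 ≈ 0.00463435 m.
Worst case both components are at the extreme and orthogonal: √(0.0111² + 0.00463435²) ≈ 0.0120286 m.
That is 0.0120286 m = 1.2029 cm.

1 centimeters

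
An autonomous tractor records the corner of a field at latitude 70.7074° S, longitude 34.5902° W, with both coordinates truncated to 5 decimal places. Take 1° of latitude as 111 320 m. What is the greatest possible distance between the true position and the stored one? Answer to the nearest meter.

1 meters

Truncating at 5 decimal places can drop up to a full unit in the last place, so each coordinate may be off by as much as 1e-05°.
North–south component: 1e-05° × 111320 = 1.1132 m.
E–W at 70.7074°: 1e-05° × 111320 × cos 70.7074° = 1e-05 × 111320 × 0.3304 ≈ 0.367793 m.
Combining orthogonally: (1.1132² + 0.367793²)^½ ≈ 1.17238 m.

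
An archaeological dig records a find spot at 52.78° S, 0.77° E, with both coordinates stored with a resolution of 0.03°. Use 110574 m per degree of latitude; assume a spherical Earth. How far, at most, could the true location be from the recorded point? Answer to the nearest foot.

With a 0.03° grid the true value lies within half a step, ±0.03°/2 = ±0.015°, of the stored one.
North–south component: 0.015° × 110574 = 1658.61 m.
East–west component at 52.78°: 0.015° × 110574 × cos 52.78° ≈ 0.015 × 66883.7 ≈ 1003.26 m.
Worst case both components are at the extreme and orthogonal: √(1658.61² + 1003.26²) ≈ 1938.43 m.
Converting: 1938.43 m × 3.2808 ft/m ≈ 6359.7 ft.

6360 feet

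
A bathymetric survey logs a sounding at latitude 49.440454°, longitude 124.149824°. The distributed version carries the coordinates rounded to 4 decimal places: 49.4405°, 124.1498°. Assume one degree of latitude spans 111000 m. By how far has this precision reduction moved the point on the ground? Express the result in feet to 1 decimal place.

17.7 feet

The latitude changed by -0.000046° and the longitude by +0.000024°.
North–south shift: -0.000046 × 111000 = -5.106 m.
East–west at this latitude: 0.000024° × 111000 × cos 49.4405° ≈ 0.000024 × 72176.3 = 1.73223 m.
Distance: √(5.106² + 1.73223²) ≈ 5.39183 m.
Converting: 5.39183 m × 3.2808 ft/m ≈ 17.69 ft.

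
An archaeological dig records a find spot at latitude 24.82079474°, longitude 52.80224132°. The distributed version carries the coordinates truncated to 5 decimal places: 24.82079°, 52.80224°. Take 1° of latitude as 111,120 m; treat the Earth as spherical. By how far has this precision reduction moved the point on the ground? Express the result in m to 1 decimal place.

0.5 m

Δlat = 24.82079474 − 24.82079 = +0.00000474°; Δlon = 52.80224132 − 52.80224 = +0.00000132°.
N–S: 0.00000474° × 111120 m/° = 0.526709 m.
East–west at this latitude: 0.00000132° × 111120 × cos 24.8208° ≈ 0.00000132 × 100855 = 0.133129 m.
Hypotenuse of the two orthogonal shifts: √(0.526709² + 0.133129²) = 0.543273 m.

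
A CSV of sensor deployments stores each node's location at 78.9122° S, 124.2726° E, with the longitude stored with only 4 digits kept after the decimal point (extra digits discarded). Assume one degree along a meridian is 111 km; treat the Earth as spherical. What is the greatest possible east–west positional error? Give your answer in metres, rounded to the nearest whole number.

2 metres

Truncating at 4 decimal places can drop up to a full unit in the last place, so the longitude may be off by as much as 0.0001°.
At latitude 78.9122° a degree of longitude spans 111000 m × cos 78.9122° = 111000 × 0.1923 ≈ 21346.7 m.
So at most 0.0001° × 21346.7 ≈ 2.13467 m east–west.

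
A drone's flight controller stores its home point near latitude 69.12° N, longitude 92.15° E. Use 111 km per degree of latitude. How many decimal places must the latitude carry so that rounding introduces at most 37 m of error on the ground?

One degree of latitude covers 111000 m.
Rounding to N decimal places gives at most 0.5 × 10⁻ᴺ degrees of error, i.e. 0.5 × 10⁻ᴺ × 111000 m.
Need 0.5 × 111000 × 10⁻ᴺ ≤ 37 → 10⁻ᴺ ≤ 6.667e-04, so N ≥ 3.18.
N = 3 would give 55.5 m (too coarse); N = 4 gives 5.55 m ≤ 37 m.

4 decimal places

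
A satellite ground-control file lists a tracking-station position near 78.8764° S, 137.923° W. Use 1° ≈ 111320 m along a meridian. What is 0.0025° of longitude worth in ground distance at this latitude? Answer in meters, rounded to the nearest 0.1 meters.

53.7 meters

One degree of longitude here spans 111320 × cos 78.8764° = 111320 × 0.1929 ≈ 21476.5 m; 0.0025° of that is 53.6913 m.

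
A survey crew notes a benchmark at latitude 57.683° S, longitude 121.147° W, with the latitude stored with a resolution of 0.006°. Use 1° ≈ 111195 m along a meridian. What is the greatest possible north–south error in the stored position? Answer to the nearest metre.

334 metres

With a 0.006° grid the true value lies within half a step, ±0.006°/2 = ±0.003°, of the stored one.
So the N–S error is at most 0.003 × 111195 = 333.585 m.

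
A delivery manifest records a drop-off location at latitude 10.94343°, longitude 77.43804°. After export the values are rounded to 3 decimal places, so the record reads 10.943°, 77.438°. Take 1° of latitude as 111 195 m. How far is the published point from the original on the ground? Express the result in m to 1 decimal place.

Δlat = 10.94343 − 10.943 = +0.00043°; Δlon = 77.43804 − 77.438 = +0.00004°.
N–S: 0.00043° × 111195 m/° = 47.8138 m.
E–W at 10.943°: 0.00004° × 111195 × cos 10.943° = 0.00004 × 111195 × 0.9818 ≈ 4.36692 m.
Distance: √(47.8138² + 4.36692²) ≈ 48.0129 m.

48.0 m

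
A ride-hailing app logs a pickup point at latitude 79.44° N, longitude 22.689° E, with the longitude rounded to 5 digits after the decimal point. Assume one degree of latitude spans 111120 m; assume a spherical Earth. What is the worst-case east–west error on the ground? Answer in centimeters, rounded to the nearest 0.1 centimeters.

Rounding to 5 decimal places leaves the longitude within ±5e-06° of the true value.
At latitude 79.44° a degree of longitude spans 111120 m × cos 79.44° = 111120 × 0.1833 ≈ 20364.4 m.
So at most 5e-06° × 20364.4 ≈ 0.101822 m east–west.
That is 0.101822 m = 10.182 cm.

10.2 centimeters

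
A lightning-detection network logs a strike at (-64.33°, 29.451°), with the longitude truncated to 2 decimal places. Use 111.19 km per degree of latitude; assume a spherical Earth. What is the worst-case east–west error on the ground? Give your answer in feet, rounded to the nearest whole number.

Truncating at 2 decimal places can drop up to a full unit in the last place, so the longitude may be off by as much as 0.01°.
At latitude 64.33° a degree of longitude spans 111190 m × cos 64.33° = 111190 × 0.4332 ≈ 48166.1 m.
So at most 0.01° × 48166.1 ≈ 481.661 m east–west.
Converting: 481.661 m × 3.2808 ft/m ≈ 1580.3 ft.

1580 feet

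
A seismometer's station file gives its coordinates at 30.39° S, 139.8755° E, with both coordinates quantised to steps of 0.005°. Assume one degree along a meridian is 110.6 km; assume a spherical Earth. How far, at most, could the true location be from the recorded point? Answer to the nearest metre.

365 metres

With a 0.005° grid the true value lies within half a step, ±0.005°/2 = ±0.0025°, of the stored one.
N–S: 0.0025° × 110600 m/° = 276.5 m.
E–W at 30.39°: 0.0025° × 110600 × cos 30.39° = 0.0025 × 110600 × 0.8626 ≈ 238.509 m.
Combining orthogonally: (276.5² + 238.509²)^½ ≈ 365.156 m.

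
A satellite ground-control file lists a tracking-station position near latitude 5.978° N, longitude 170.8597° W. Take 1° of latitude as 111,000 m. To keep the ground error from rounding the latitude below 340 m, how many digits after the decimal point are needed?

One degree of latitude covers 111000 m.
With N decimal places the half-ulp bound is 0.5·10⁻ᴺ°, or 0.5·10⁻ᴺ × 111000 m on the ground.
Setting 55500 × 10⁻ᴺ ≤ 340 gives 10ᴺ ≥ 163.2, i.e. N ≥ 2.21.
So 3 decimal places suffice (55.5 m); 2 would allow up to 555 m.

3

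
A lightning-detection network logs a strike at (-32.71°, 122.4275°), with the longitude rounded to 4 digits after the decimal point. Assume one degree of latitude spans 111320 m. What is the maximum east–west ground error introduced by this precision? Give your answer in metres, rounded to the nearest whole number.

5 metres

Rounding to 4 decimal places leaves the longitude within ±5e-05° of the true value.
Parallels shrink by cos φ, so at 32.71° a degree of longitude is 111320 × 0.8414 ≈ 93666.5 m.
Maximum E–W displacement: 5e-05 × 93666.5 = 4.68332 m.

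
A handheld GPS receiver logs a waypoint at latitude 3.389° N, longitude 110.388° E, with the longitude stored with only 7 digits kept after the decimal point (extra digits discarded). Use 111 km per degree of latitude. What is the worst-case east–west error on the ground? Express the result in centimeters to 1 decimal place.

Truncating at 7 decimal places can drop up to a full unit in the last place, so the longitude may be off by as much as 1e-07°.
Parallels shrink by cos φ, so at 3.389° a degree of longitude is 111000 × 0.9983 ≈ 110806 m.
So at most 1e-07° × 110806 ≈ 0.0110806 m east–west.
That is 0.0110806 m = 1.1081 cm.

1.1 centimeters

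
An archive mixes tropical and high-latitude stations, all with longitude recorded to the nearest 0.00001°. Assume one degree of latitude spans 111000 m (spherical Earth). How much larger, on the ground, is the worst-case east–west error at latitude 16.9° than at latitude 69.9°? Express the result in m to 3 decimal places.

0.340 m

Rounding to 5 decimal places leaves the longitude within ±5e-06° of the true value.
Error at 16.9° = 5e-06° × 111000 × cos 16.9° ≈ 0.555 × 0.9568 = 0.53103 m.
Error at 69.9° = 5e-06° × 111000 × cos 69.9° ≈ 0.555 × 0.3437 = 0.19073 m.
So the lower-latitude error exceeds the higher by 0.53103 − 0.19073 = 0.3403 m.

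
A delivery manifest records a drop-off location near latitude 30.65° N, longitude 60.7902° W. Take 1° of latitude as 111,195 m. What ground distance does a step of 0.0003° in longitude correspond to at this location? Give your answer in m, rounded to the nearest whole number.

At 30.65° a degree of longitude is 111195 × cos 30.65° ≈ 95660.8 m, so 0.0003° corresponds to 28.6982 m.

29 m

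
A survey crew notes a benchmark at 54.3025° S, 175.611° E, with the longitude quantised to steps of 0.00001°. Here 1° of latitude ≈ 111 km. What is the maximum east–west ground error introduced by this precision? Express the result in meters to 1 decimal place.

With a 0.00001° grid the true value lies within half a step, ±0.00001°/2 = ±5e-06°, of the stored one.
At latitude 54.3025° a degree of longitude spans 111000 m × cos 54.3025° = 111000 × 0.5835 ≈ 64769.1 m.
So at most 5e-06° × 64769.1 ≈ 0.323846 m east–west.

0.3 meters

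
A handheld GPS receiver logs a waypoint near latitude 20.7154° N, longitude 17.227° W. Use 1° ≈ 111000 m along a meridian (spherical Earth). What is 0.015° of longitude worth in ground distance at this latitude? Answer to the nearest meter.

1557 meters

One degree of longitude here spans 111000 × cos 20.7154° = 111000 × 0.9353 ≈ 103824 m; 0.015° of that is 1557.36 m.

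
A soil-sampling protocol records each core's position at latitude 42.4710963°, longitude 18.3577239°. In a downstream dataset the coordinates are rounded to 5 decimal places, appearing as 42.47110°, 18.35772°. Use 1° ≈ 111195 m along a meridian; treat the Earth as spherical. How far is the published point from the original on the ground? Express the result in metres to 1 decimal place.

0.5 metres

Δlat = 42.4710963 − 42.47110 = -0.0000037°; Δlon = 18.3577239 − 18.35772 = +0.0000039°.
North–south shift: -0.0000037 × 111195 = -0.411422 m.
East–west at this latitude: 0.0000039° × 111195 × cos 42.4711° ≈ 0.0000039 × 82019.4 = 0.319876 m.
Combined displacement = (0.411422² + 0.319876²)^½ ≈ 0.521141 m.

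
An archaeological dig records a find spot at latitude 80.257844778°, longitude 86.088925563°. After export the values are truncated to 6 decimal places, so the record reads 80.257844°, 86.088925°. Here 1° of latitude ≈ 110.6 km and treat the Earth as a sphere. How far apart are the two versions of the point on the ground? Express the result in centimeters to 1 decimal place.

The latitude changed by +0.000000778° and the longitude by +0.000000563°.
North–south shift: 0.000000778 × 110600 = 0.0860468 m.
East–west at this latitude: 0.000000563° × 110600 × cos 80.2578° ≈ 0.000000563 × 18715.1 = 0.0105366 m.
Distance: √(0.0860468² + 0.0105366²) ≈ 0.0866895 m.
That is 0.0866895 m = 8.669 cm.

8.7 centimeters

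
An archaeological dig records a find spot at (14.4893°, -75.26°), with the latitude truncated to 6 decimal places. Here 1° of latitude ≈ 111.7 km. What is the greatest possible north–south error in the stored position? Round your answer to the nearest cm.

Truncating at 6 decimal places can drop up to a full unit in the last place, so the latitude may be off by as much as 1e-06°.
North–south distance: 1e-06° × 111700 m/° = 0.1117 m.
That is 0.1117 m = 11.17 cm.

11 cm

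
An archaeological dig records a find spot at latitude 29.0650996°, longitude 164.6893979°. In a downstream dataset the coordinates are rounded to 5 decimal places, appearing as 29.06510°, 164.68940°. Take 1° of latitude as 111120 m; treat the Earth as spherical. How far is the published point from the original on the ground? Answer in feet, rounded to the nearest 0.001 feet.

0.685 feet

Δlat = 29.0650996 − 29.06510 = -0.0000004°; Δlon = 164.6893979 − 164.68940 = -0.0000021°.
N–S: -0.0000004° × 111120 m/° = -0.044448 m.
East–west at this latitude: -0.0000021° × 111120 × cos 29.0651° ≈ -0.0000021 × 97126.5 = -0.203966 m.
Hypotenuse of the two orthogonal shifts: √(0.044448² + 0.203966²) = 0.208752 m.
In feet: 0.208752 m ÷ 0.3048 ≈ 0.68488 ft.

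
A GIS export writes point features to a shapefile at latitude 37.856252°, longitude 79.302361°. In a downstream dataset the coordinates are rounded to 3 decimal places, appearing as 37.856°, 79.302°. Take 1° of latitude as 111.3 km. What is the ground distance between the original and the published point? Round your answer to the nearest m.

Δlat = 37.856252 − 37.856 = +0.000252°; Δlon = 79.302361 − 79.302 = +0.000361°.
N–S: 0.000252° × 111300 m/° = 28.0476 m.
E–W at 37.856°: 0.000361° × 111300 × cos 37.856° = 0.000361 × 111300 × 0.7896 ≈ 31.7238 m.
Hypotenuse of the two orthogonal shifts: √(28.0476² + 31.7238²) = 42.3446 m.

42 m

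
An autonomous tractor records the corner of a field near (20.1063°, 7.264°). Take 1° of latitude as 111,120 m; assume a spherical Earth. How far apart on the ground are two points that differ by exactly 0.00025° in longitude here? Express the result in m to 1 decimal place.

At 20.1063° a degree of longitude is 111120 × cos 20.1063° ≈ 104348 m, so 0.00025° corresponds to 26.087 m.

26.1 m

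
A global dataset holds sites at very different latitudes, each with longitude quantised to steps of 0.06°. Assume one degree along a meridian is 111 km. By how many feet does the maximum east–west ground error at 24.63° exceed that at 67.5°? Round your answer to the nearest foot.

5750 feet

With a 0.06° grid the true value lies within half a step, ±0.06°/2 = ±0.03°, of the stored one.
At 24.63°: 0.03° × 111000 × cos 24.63° = 0.03 × 111000 × 0.9090 ≈ 3027 m.
At 67.5°: 0.03° × 111000 × cos 67.5° = 0.03 × 111000 × 0.3827 ≈ 1274.3 m.
Difference: 3027 − 1274.3 = 1752.7 m.
In feet: 1752.69 m ÷ 0.3048 ≈ 5750.3 ft.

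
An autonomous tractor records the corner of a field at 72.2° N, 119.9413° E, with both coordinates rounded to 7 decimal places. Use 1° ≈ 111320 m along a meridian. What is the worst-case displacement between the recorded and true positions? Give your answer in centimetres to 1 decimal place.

Rounding to 7 decimal places leaves each coordinate within ±5e-08° of the true value.
North–south component: 5e-08° × 111320 = 0.005566 m.
East–west component at 72.2°: 5e-08° × 111320 × cos 72.2° ≈ 5e-08 × 34030 ≈ 0.0017015 m.
Combining orthogonally: (0.005566² + 0.0017015²)^½ ≈ 0.00582026 m.
That is 0.00582026 m = 0.58203 cm.

0.6 centimetres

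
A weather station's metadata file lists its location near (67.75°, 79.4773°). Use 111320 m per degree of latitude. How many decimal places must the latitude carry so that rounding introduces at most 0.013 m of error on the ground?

7

One degree of latitude covers 111320 m.
Rounding to N decimal places gives at most 0.5 × 10⁻ᴺ degrees of error, i.e. 0.5 × 10⁻ᴺ × 111320 m.
Setting 55660 × 10⁻ᴺ ≤ 0.013 gives 10ᴺ ≥ 4.282e+06, i.e. N ≥ 6.63.
So 7 decimal places suffice (0.00557 m); 6 would allow up to 0.0557 m.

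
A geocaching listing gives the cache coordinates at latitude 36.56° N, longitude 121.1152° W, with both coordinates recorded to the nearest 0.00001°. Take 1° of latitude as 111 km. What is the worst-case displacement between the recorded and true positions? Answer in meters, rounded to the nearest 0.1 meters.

0.7 meters

Rounding to 5 decimal places leaves each coordinate within ±5e-06° of the true value.
N–S: 5e-06° × 111000 m/° = 0.555 m.
East–west component at 36.56°: 5e-06° × 111000 × cos 36.56° ≈ 5e-06 × 89158.9 ≈ 0.445795 m.
Worst case both components are at the extreme and orthogonal: √(0.555² + 0.445795²) ≈ 0.711869 m.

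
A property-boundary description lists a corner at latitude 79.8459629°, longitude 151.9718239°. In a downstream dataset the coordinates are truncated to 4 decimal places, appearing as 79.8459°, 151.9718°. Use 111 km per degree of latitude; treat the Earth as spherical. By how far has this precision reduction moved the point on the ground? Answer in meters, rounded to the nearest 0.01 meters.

7.00 meters

Δlat = 79.8459629 − 79.8459 = +0.0000629°; Δlon = 151.9718239 − 151.9718 = +0.0000239°.
N–S: 0.0000629° × 111000 m/° = 6.9819 m.
East–west at this latitude: 0.0000239° × 111000 × cos 79.8459° ≈ 0.0000239 × 19568.9 = 0.467696 m.
Combined displacement = (6.9819² + 0.467696²)^½ ≈ 6.99755 m.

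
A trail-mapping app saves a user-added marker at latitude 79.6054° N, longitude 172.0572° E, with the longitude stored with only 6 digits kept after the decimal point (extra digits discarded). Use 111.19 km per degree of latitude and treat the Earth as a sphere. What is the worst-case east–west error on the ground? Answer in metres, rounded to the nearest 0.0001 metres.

Truncating at 6 decimal places can drop up to a full unit in the last place, so the longitude may be off by as much as 1e-06°.
At latitude 79.6054° a degree of longitude spans 111190 m × cos 79.6054° = 111190 × 0.1804 ≈ 20061.6 m.
Maximum E–W displacement: 1e-06 × 20061.6 = 0.0200616 m.

0.0201 metres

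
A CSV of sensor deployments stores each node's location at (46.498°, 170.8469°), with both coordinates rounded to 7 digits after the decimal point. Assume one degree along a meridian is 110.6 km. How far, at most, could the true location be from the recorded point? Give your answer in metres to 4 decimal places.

0.0067 metres

Rounding to 7 decimal places leaves each coordinate within ±5e-08° of the true value.
North–south component: 5e-08° × 110600 = 0.00553 m.
Longitude error → 5e-08 × 110600 × cos 46.498° = 5e-08 × 110600 × 0.6884 ≈ 0.00380674 m.
Combining orthogonally: (0.00553² + 0.00380674²)^½ ≈ 0.00671358 m.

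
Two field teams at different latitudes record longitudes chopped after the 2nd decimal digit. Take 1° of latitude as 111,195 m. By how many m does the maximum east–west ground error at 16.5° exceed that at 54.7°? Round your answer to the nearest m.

424 m

Truncating at 2 decimal places can drop up to a full unit in the last place, so the longitude may be off by as much as 0.01°.
At 16.5°: 0.01° × 111195 × cos 16.5° = 0.01 × 111195 × 0.9588 ≈ 1066.2 m.
Error at 54.7° = 0.01° × 111195 × cos 54.7° ≈ 1112 × 0.5779 = 642.55 m.
So the lower-latitude error exceeds the higher by 1066.2 − 642.55 = 423.61 m.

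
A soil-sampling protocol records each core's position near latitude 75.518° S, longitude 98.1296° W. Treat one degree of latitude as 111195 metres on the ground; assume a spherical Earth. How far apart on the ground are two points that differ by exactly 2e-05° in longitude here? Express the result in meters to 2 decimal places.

0.56 meters

One degree of longitude here spans 111195 × cos 75.518° = 111195 × 0.2501 ≈ 27807.2 m; 2e-05° of that is 0.556144 m.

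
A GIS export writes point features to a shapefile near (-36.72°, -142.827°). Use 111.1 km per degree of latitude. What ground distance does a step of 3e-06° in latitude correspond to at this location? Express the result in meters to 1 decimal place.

0.3 meters

3e-06° × 111100 m/° = 0.3333 m.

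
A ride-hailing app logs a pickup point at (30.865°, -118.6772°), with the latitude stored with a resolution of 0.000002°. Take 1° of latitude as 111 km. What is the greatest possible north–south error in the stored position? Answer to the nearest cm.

With a 0.000002° grid the true value lies within half a step, ±0.000002°/2 = ±1e-06°, of the stored one.
So the N–S error is at most 1e-06 × 111000 = 0.111 m.
That is 0.111 m = 11.1 cm.

11 cm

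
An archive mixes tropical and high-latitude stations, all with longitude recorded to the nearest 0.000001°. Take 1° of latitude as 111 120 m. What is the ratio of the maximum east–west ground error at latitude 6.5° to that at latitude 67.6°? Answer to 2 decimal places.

2.61

Rounding to 6 decimal places leaves the longitude within ±5e-07° of the true value.
Error at 6.5° = 5e-07° × 111120 × cos 6.5° ≈ 0.05556 × 0.9936 = 0.055203 m.
Error at 67.6° = 5e-07° × 111120 × cos 67.6° ≈ 0.05556 × 0.3811 = 0.021172 m.
Ratio: 0.055203 / 0.021172 = cos 6.5° / cos 67.6° ≈ 2.6073.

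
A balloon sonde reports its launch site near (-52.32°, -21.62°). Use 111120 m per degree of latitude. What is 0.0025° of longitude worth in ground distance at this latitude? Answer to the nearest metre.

One degree of longitude here spans 111120 × cos 52.32° = 111120 × 0.6113 ≈ 67922.2 m; 0.0025° of that is 169.805 m.

170 metres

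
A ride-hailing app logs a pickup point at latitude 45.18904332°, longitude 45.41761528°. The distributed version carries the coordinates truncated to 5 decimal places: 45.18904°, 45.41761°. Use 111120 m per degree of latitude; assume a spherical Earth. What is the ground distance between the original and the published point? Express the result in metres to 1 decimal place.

The latitude changed by +0.00000332° and the longitude by +0.00000528°.
N–S: 0.00000332° × 111120 m/° = 0.368918 m.
East–west at this latitude: 0.00000528° × 111120 × cos 45.189° ≈ 0.00000528 × 78314 = 0.413498 m.
Hypotenuse of the two orthogonal shifts: √(0.368918² + 0.413498²) = 0.554149 m.

0.6 metres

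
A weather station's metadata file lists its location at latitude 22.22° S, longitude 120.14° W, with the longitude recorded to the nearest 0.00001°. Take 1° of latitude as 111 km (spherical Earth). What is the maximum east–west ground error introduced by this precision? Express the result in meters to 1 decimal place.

0.5 meters

Rounding to 5 decimal places leaves the longitude within ±5e-06° of the true value.
Parallels shrink by cos φ, so at 22.22° a degree of longitude is 111000 × 0.9257 ≈ 102757 m.
Maximum E–W displacement: 5e-06 × 102757 = 0.513785 m.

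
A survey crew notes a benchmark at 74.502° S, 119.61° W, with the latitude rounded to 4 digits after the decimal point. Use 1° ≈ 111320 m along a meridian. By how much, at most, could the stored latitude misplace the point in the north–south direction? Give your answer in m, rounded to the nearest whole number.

6 m

Rounding to 4 decimal places leaves the latitude within ±5e-05° of the true value.
Along the meridian that is 5e-05° × 111320 m/° = 5.566 m.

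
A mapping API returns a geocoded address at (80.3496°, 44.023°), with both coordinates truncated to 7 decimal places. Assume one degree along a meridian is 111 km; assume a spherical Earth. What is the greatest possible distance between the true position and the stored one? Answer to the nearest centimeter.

1 centimeters

Truncating at 7 decimal places can drop up to a full unit in the last place, so each coordinate may be off by as much as 1e-07°.
North–south component: 1e-07° × 111000 = 0.0111 m.
E–W at 80.3496°: 1e-07° × 111000 × cos 80.3496° = 1e-07 × 111000 × 0.1676 ≈ 0.00186076 m.
Worst case both components are at the extreme and orthogonal: √(0.0111² + 0.00186076²) ≈ 0.0112549 m.
That is 0.0112549 m = 1.1255 cm.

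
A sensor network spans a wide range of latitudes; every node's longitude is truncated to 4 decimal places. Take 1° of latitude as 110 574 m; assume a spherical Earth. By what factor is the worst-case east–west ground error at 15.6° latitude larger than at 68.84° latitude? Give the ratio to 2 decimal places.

Truncating at 4 decimal places can drop up to a full unit in the last place, so the longitude may be off by as much as 0.0001°.
At 15.6°: 0.0001° × 110574 × cos 15.6° = 0.0001 × 110574 × 0.9632 ≈ 10.65 m.
Error at 68.84° = 0.0001° × 110574 × cos 68.84° ≈ 11.057 × 0.3610 = 3.9914 m.
The ratio reduces to cos 15.6° / cos 68.84° = 0.9632/0.3610 ≈ 2.6682.

2.67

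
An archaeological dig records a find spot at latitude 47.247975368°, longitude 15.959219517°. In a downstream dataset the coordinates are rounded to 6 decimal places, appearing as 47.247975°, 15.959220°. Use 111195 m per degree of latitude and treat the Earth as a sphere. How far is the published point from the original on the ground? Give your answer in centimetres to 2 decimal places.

5.48 centimetres

Δlat = 47.247975368 − 47.247975 = +0.000000368°; Δlon = 15.959219517 − 15.959220 = -0.000000483°.
North–south shift: 0.000000368 × 111195 = 0.0409198 m.
East–west at this latitude: -0.000000483° × 111195 × cos 47.248° ≈ -0.000000483 × 75482.1 = -0.0364579 m.
Combined displacement = (0.0409198² + 0.0364579²)^½ ≈ 0.0548051 m.
That is 0.0548051 m = 5.4805 cm.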